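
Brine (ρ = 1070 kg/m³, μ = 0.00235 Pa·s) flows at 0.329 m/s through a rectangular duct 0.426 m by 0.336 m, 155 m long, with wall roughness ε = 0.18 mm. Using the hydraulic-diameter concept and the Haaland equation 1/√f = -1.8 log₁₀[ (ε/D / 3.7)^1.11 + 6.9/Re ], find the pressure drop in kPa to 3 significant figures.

ΔP ≈ 0.520 kPa

Hydraulic diameter D_h = 4A/P = 4·(0.426·0.336)/(2·(0.426+0.336)) = 0.5725/1.524 = 0.3757 m.
Re = ρVD_h/μ = 1070·0.329·0.3757/0.00235 = 5.628e+04.
ε/D_h = 0.00018/0.3757 = 0.000479; Haaland gives 1/√f = -1.8 log₁₀[4.84e-05+0.000123] = 6.781, so f = 0.02175.
ΔP = f(L/D_h)(ρV²/2) = 0.02175·155/0.3757·57.91 = 519.6 Pa.
ΔP = 0.520 kPa.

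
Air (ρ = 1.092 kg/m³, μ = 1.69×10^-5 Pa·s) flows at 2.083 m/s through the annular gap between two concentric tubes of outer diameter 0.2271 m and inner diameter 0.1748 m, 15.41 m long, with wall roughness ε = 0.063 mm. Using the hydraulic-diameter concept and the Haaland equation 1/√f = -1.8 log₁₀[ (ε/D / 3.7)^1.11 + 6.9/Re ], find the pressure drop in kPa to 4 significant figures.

Hydraulic diameter D_h = 4A/P = D_o - D_i = 0.2271 - 0.1748 = 0.0523 m.
Re = ρVD_h/μ = 1.092·2.083·0.0523/1.69e-05 = 7039.
ε/D_h = 6.3e-05/0.0523 = 0.0012; Haaland gives 1/√f = -1.8 log₁₀[0.000135+0.00098] = 5.315, so f = 0.0354.
ΔP = f(L/D_h)(ρV²/2) = 0.0354·15.41/0.0523·2.369 = 24.71 Pa.
ΔP = 0.02471 kPa.

ΔP ≈ 0.02471 kPa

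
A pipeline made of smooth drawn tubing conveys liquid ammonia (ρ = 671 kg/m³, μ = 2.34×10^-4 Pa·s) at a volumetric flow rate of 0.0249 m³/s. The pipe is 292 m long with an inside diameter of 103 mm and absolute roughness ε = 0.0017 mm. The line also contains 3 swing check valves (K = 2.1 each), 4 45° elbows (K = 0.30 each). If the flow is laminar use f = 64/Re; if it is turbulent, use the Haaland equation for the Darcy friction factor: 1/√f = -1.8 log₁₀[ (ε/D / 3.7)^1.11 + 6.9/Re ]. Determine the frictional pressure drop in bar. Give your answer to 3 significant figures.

ΔP ≈ 1.25 bar

Cross-sectional area A = πD²/4 = π(0.103)²/4 = 0.008332 m²; mean velocity V = Q/A = 0.0249/0.008332 = 2.988 m/s.
Reynolds number Re = ρVD/μ = 671 · 2.988 · 0.103 / 0.000234 = 8.826e+05.
Re > 4000 → turbulent. Relative roughness ε/D = 1.7e-06/0.103 = 1.65e-05. Haaland: 1/√f = -1.8 log₁₀[(1.65e-05/3.7)^1.11 + 6.9/8.826e+05] = -1.8 log₁₀[1.15e-06 + 7.82e-06] = 9.085, so f = 0.01212.
Total minor-loss coefficient ΣK = 3·2.1 + 4·0.3 = 7.5.
ΔP = [f·L/D + ΣK]·(ρV²/2) = [0.01212·292/0.103 + 7.5]·(671·2.988²/2) = [34.35 + 7.5]·2996 = 1.254e+05 Pa.
ΔP = 1.254e+05 Pa = 1.25 bar.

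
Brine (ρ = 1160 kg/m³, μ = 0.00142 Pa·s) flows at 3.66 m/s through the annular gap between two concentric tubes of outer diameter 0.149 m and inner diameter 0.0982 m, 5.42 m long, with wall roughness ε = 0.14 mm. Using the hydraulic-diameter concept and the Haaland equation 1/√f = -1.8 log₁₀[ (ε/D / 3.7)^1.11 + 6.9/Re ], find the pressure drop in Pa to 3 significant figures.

ΔP ≈ 21900 Pa

Hydraulic diameter D_h = 4A/P = D_o - D_i = 0.149 - 0.0982 = 0.0508 m.
Re = ρVD_h/μ = 1160·3.66·0.0508/0.00142 = 1.519e+05.
ε/D_h = 0.00014/0.0508 = 0.00276; Haaland gives 1/√f = -1.8 log₁₀[0.000337+4.54e-05] = 6.151, so f = 0.02643.
ΔP = f(L/D_h)(ρV²/2) = 0.02643·5.42/0.0508·7769 = 2.191e+04 Pa.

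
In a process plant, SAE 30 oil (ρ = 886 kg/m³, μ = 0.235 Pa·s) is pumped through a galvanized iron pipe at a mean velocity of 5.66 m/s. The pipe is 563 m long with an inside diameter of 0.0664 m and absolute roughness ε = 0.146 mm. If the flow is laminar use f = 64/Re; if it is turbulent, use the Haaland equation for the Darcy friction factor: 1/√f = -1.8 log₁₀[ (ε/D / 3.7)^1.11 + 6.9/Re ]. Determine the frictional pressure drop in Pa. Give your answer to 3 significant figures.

Reynolds number Re = ρVD/μ = 886 · 5.66 · 0.0664 / 0.235 = 1417.
Re < 2300 → laminar flow, so f = 64/Re = 64/1417 = 0.04517 (the turbulent correlation is not needed).
Darcy-Weisbach: ΔP = f(L/D)(ρV²/2) = 0.04517·(563/0.0664)·(886·5.66²/2) = 0.04517·8479·1.419e+04 = 5.435e+06 Pa.

ΔP ≈ 5.44×10^6 Pa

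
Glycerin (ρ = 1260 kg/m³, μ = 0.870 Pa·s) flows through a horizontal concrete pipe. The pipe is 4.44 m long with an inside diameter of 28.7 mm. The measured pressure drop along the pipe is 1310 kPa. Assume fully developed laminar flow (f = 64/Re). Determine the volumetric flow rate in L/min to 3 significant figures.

Q ≈ 339 L/min

For laminar flow, f = 64/Re with Re = ρVD/μ, so Darcy-Weisbach reduces to ΔP = 32μLV/D². Solving for V: V = ΔP·D²/(32μL) = 1.31e+06·(0.0287)²/(32·0.87·4.44) = 8.729 m/s.
Check: Re = ρVD/μ = 1260·8.729·0.0287/0.87 = 362.8 < 2300, so the laminar assumption holds.
Q = V·A = 8.729·(π/4·0.0287²) = 0.005647 m³/s = 339 L/min.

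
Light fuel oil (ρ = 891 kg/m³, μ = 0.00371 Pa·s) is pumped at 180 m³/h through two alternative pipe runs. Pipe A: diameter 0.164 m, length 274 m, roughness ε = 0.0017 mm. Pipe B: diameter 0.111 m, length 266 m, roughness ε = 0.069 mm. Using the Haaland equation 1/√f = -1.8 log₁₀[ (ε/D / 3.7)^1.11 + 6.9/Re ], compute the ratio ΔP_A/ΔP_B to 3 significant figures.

Pipe A: V = Q/A = 0.05/0.02112 = 2.367 m/s; Re = 9.323e+04; ε/D = 1.04e-05; Haaland → f = 0.01812; ΔP_A = f(L/D)(ρV²/2) = 7.558e+04 Pa.
Pipe B: V = Q/A = 0.05/0.009677 = 5.167 m/s; Re = 1.377e+05; ε/D = 0.000622; Haaland → f = 0.01988; ΔP_B = f(L/D)(ρV²/2) = 5.665e+05 Pa.
ΔP_A/ΔP_B = 7.558e+04/5.665e+05 = 0.133.

ΔP_A/ΔP_B ≈ 0.133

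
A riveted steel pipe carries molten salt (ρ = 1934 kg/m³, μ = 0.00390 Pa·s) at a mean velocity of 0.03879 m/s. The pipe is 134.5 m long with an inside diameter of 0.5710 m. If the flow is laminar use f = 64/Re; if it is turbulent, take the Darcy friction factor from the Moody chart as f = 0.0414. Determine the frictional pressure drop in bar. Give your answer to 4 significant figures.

ΔP ≈ 1.419×10^-4 bar

Reynolds number Re = ρVD/μ = 1934 · 0.03879 · 0.571 / 0.0039 = 1.098e+04.
Re > 4000 → turbulent; use the Moody-chart value f = 0.0414.
Darcy-Weisbach: ΔP = f(L/D)(ρV²/2) = 0.0414·(134.5/0.571)·(1934·0.03879²/2) = 0.0414·235.6·1.455 = 14.19 Pa.
ΔP = 14.19 Pa = 1.419×10^-4 bar.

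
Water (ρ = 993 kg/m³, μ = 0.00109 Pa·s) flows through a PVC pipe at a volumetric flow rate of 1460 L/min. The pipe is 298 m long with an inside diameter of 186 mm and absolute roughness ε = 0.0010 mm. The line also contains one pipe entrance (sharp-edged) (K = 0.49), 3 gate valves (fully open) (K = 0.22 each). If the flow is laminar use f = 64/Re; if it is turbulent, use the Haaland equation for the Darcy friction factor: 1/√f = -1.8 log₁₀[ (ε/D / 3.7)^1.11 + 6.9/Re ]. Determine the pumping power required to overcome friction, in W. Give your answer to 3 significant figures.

P ≈ 266 W

Q = 1460 L/min = 1460/60000 = 0.02433 m³/s.
Cross-sectional area A = πD²/4 = π(0.186)²/4 = 0.02717 m²; mean velocity V = Q/A = 0.02433/0.02717 = 0.8955 m/s.
Reynolds number Re = ρVD/μ = 993 · 0.8955 · 0.186 / 0.00109 = 1.517e+05.
Re > 4000 → turbulent. Relative roughness ε/D = 1e-06/0.186 = 5.38e-06. Haaland: 1/√f = -1.8 log₁₀[(5.38e-06/3.7)^1.11 + 6.9/1.517e+05] = -1.8 log₁₀[3.31e-07 + 4.55e-05] = 7.81, so f = 0.01639.
Total minor-loss coefficient ΣK = 1·0.49 + 3·0.22 = 1.15.
ΔP = [f·L/D + ΣK]·(ρV²/2) = [0.01639·298/0.186 + 1.15]·(993·0.8955²/2) = [26.26 + 1.15]·398.2 = 1.092e+04 Pa.
Pumping power P = QΔP = 0.02433·1.092e+04 = 265.6 W = 266 W.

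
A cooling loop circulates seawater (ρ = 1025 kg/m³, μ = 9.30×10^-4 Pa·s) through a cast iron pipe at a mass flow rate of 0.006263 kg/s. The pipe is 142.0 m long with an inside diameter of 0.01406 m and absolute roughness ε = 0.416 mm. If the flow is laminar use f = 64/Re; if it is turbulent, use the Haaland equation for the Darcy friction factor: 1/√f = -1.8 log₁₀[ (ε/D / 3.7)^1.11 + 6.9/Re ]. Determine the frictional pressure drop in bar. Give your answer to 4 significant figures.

A = πD²/4 = π(0.01406)²/4 = 0.0001553 m²; mean velocity V = ṁ/(ρA) = 0.006263/(1025 · 0.0001553) = 0.03935 m/s.
Reynolds number Re = ρVD/μ = 1025 · 0.03935 · 0.01406 / 0.00093 = 609.9.
Re < 2300 → laminar flow, so f = 64/Re = 64/609.9 = 0.1049 (the turbulent correlation is not needed).
Darcy-Weisbach: ΔP = f(L/D)(ρV²/2) = 0.1049·(142/0.01406)·(1025·0.03935²/2) = 0.1049·1.01e+04·0.7938 = 841.3 Pa.
ΔP = 841.3 Pa = 0.008413 bar.

ΔP ≈ 0.008413 bar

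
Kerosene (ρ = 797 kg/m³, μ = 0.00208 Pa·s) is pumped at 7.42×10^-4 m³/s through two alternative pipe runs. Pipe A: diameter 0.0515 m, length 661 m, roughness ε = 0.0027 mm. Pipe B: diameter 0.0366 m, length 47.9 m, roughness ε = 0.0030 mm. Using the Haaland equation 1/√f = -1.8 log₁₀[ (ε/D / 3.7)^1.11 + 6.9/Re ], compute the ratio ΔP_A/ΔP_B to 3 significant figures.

Pipe A: V = Q/A = 0.000742/0.002083 = 0.3562 m/s; Re = 7029; ε/D = 5.24e-05; Haaland → f = 0.03415; ΔP_A = f(L/D)(ρV²/2) = 2.216e+04 Pa.
Pipe B: V = Q/A = 0.000742/0.001052 = 0.7053 m/s; Re = 9891; ε/D = 8.2e-05; Haaland → f = 0.03106; ΔP_B = f(L/D)(ρV²/2) = 8058 Pa.
ΔP_A/ΔP_B = 2.216e+04/8058 = 2.75.

ΔP_A/ΔP_B ≈ 2.75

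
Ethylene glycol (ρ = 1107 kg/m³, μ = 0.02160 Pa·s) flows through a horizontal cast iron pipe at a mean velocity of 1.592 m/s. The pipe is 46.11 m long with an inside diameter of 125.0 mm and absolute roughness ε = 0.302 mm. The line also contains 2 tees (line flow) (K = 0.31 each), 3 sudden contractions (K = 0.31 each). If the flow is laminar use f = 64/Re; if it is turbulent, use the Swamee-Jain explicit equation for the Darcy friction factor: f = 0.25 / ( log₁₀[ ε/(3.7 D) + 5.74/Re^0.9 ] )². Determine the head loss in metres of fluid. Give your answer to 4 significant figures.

Reynolds number Re = ρVD/μ = 1107 · 1.592 · 0.125 / 0.0216 = 1.02e+04.
Re > 4000 → turbulent. Relative roughness ε/D = 0.000302/0.125 = 0.00242. Swamee-Jain: f = 0.25/(log₁₀[0.00242/3.7 + 5.74/1.02e+04^0.9])² = 0.25/(log₁₀[0.000653 + 0.00142])² = 0.25/(-2.684)² = 0.0347.
Total minor-loss coefficient ΣK = 2·0.31 + 3·0.31 = 1.55.
ΔP = [f·L/D + ΣK]·(ρV²/2) = [0.0347·46.11/0.125 + 1.55]·(1107·1.592²/2) = [12.8 + 1.55]·1403 = 2.013e+04 Pa.
Head loss h_f = ΔP/(ρg) = 2.013e+04/(1107·9.81) = 1.854 m.

h_f ≈ 1.854 m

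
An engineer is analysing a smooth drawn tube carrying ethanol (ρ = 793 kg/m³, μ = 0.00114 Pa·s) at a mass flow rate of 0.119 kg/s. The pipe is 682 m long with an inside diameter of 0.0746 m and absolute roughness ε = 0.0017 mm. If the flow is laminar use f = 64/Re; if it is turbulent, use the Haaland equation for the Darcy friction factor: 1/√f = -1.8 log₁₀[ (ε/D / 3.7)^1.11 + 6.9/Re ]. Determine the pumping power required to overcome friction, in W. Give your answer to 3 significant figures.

P ≈ 0.0230 W

A = πD²/4 = π(0.0746)²/4 = 0.004371 m²; mean velocity V = ṁ/(ρA) = 0.119/(793 · 0.004371) = 0.03433 m/s.
Reynolds number Re = ρVD/μ = 793 · 0.03433 · 0.0746 / 0.00114 = 1782.
Re < 2300 → laminar flow, so f = 64/Re = 64/1782 = 0.03592 (the turbulent correlation is not needed).
Darcy-Weisbach: ΔP = f(L/D)(ρV²/2) = 0.03592·(682/0.0746)·(793·0.03433²/2) = 0.03592·9142·0.4674 = 153.5 Pa.
Q = ṁ/ρ = 0.119/793 = 0.0001501 m³/s.
Pumping power P = QΔP = 0.0001501·153.5 = 0.02303 W = 0.0230 W.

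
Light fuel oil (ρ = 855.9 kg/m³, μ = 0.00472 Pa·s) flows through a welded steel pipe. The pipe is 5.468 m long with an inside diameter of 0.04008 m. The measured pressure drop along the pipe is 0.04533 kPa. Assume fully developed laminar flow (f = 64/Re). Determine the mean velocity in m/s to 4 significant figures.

For laminar flow, f = 64/Re with Re = ρVD/μ, so Darcy-Weisbach reduces to ΔP = 32μLV/D². Solving for V: V = ΔP·D²/(32μL) = 45.33·(0.04008)²/(32·0.00472·5.468) = 0.08817 m/s.
Check: Re = ρVD/μ = 855.9·0.08817·0.04008/0.00472 = 640.8 < 2300, so the laminar assumption holds.

V ≈ 0.08817 m/s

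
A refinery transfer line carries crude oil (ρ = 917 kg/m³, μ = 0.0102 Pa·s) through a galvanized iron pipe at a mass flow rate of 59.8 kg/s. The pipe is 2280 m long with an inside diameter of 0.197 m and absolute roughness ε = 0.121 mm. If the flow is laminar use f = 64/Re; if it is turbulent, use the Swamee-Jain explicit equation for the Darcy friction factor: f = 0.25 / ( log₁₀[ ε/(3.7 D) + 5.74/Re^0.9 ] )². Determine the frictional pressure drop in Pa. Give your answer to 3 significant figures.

ΔP ≈ 585000 Pa

A = πD²/4 = π(0.197)²/4 = 0.03048 m²; mean velocity V = ṁ/(ρA) = 59.8/(917 · 0.03048) = 2.139 m/s.
Reynolds number Re = ρVD/μ = 917 · 2.139 · 0.197 / 0.0102 = 3.789e+04.
Re > 4000 → turbulent. Relative roughness ε/D = 0.000121/0.197 = 0.000614. Swamee-Jain: f = 0.25/(log₁₀[0.000614/3.7 + 5.74/3.789e+04^0.9])² = 0.25/(log₁₀[0.000166 + 0.000435])² = 0.25/(-3.221)² = 0.02409.
Darcy-Weisbach: ΔP = f(L/D)(ρV²/2) = 0.02409·(2280/0.197)·(917·2.139²/2) = 0.02409·1.157e+04·2099 = 5.852e+05 Pa.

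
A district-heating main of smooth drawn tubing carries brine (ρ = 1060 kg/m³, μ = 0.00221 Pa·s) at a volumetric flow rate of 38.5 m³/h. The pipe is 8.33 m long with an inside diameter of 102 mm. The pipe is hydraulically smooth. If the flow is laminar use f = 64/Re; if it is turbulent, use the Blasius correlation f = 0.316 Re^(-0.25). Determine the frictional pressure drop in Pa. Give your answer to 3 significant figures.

ΔP ≈ 1470 Pa

Q = 38.5 m³/h = 38.5/3600 = 0.01069 m³/s.
Cross-sectional area A = πD²/4 = π(0.102)²/4 = 0.008171 m²; mean velocity V = Q/A = 0.01069/0.008171 = 1.309 m/s.
Reynolds number Re = ρVD/μ = 1060 · 1.309 · 0.102 / 0.00221 = 6.403e+04.
Re > 4000 → turbulent. Smooth-pipe (Blasius): f = 0.316 Re^(-0.25) = 0.316/(6.403e+04)^0.25 = 0.01987.
Darcy-Weisbach: ΔP = f(L/D)(ρV²/2) = 0.01987·(8.33/0.102)·(1060·1.309²/2) = 0.01987·81.67·907.8 = 1473 Pa.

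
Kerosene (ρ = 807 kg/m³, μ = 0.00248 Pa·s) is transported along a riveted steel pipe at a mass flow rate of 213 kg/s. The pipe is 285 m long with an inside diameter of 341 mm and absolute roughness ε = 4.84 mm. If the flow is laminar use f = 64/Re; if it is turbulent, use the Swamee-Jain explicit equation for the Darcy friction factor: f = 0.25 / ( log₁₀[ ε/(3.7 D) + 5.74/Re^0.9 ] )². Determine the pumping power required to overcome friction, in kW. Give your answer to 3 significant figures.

P ≈ 32.0 kW

A = πD²/4 = π(0.341)²/4 = 0.09133 m²; mean velocity V = ṁ/(ρA) = 213/(807 · 0.09133) = 2.89 m/s.
Reynolds number Re = ρVD/μ = 807 · 2.89 · 0.341 / 0.00248 = 3.207e+05.
Re > 4000 → turbulent. Relative roughness ε/D = 0.00484/0.341 = 0.0142. Swamee-Jain: f = 0.25/(log₁₀[0.0142/3.7 + 5.74/3.207e+05^0.9])² = 0.25/(log₁₀[0.00384 + 6.36e-05])² = 0.25/(-2.409)² = 0.04308.
Darcy-Weisbach: ΔP = f(L/D)(ρV²/2) = 0.04308·(285/0.341)·(807·2.89²/2) = 0.04308·835.8·3370 = 1.213e+05 Pa.
Q = ṁ/ρ = 213/807 = 0.2639 m³/s.
Pumping power P = QΔP = 0.2639·1.213e+05 = 32030 W = 32.0 kW.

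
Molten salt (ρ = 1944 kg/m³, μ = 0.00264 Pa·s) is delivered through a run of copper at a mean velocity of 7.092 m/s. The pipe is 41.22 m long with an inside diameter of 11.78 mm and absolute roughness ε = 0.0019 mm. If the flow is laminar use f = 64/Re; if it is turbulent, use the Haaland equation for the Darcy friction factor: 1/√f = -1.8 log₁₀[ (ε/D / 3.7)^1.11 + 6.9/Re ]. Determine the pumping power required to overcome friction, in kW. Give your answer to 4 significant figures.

P ≈ 2.687 kW

Reynolds number Re = ρVD/μ = 1944 · 7.092 · 0.01178 / 0.00264 = 6.152e+04.
Re > 4000 → turbulent. Relative roughness ε/D = 1.9e-06/0.01178 = 0.000161. Haaland: 1/√f = -1.8 log₁₀[(0.000161/3.7)^1.11 + 6.9/6.152e+04] = -1.8 log₁₀[1.44e-05 + 0.000112] = 7.016, so f = 0.02032.
Darcy-Weisbach: ΔP = f(L/D)(ρV²/2) = 0.02032·(41.22/0.01178)·(1944·7.092²/2) = 0.02032·3499·4.889e+04 = 3.476e+06 Pa.
Q = V·A = 7.092·0.000109 = 0.0007729 m³/s.
Pumping power P = QΔP = 0.0007729·3.476e+06 = 2686.5 W = 2.687 kW.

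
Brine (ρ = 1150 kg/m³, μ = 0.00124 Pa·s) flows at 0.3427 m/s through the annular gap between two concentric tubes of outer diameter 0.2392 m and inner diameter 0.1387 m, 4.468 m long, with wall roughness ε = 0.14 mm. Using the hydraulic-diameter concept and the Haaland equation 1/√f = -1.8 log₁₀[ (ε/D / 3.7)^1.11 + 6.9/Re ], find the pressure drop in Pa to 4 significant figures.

Hydraulic diameter D_h = 4A/P = D_o - D_i = 0.2392 - 0.1387 = 0.1005 m.
Re = ρVD_h/μ = 1150·0.3427·0.1005/0.00124 = 3.194e+04.
ε/D_h = 0.00014/0.1005 = 0.00139; Haaland gives 1/√f = -1.8 log₁₀[0.000158+0.000216] = 6.168, so f = 0.02628.
ΔP = f(L/D_h)(ρV²/2) = 0.02628·4.468/0.1005·67.53 = 78.9 Pa.

ΔP ≈ 78.90 Pa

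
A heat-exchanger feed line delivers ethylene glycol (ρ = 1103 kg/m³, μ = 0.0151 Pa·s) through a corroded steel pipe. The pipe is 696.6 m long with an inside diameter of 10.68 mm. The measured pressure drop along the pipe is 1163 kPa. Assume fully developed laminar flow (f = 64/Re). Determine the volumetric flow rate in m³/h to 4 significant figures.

Q ≈ 0.1271 m³/h

For laminar flow, f = 64/Re with Re = ρVD/μ, so Darcy-Weisbach reduces to ΔP = 32μLV/D². Solving for V: V = ΔP·D²/(32μL) = 1.163e+06·(0.01068)²/(32·0.0151·696.6) = 0.3941 m/s.
Check: Re = ρVD/μ = 1103·0.3941·0.01068/0.0151 = 307.5 < 2300, so the laminar assumption holds.
Q = V·A = 0.3941·(π/4·0.01068²) = 3.531e-05 m³/s = 0.1271 m³/h.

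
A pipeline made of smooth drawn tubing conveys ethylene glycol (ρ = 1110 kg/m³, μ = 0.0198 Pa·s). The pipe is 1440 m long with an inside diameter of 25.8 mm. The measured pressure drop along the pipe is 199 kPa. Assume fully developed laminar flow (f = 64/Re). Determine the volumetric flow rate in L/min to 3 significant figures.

For laminar flow, f = 64/Re with Re = ρVD/μ, so Darcy-Weisbach reduces to ΔP = 32μLV/D². Solving for V: V = ΔP·D²/(32μL) = 1.99e+05·(0.0258)²/(32·0.0198·1440) = 0.1452 m/s.
Check: Re = ρVD/μ = 1110·0.1452·0.0258/0.0198 = 210 < 2300, so the laminar assumption holds.
Q = V·A = 0.1452·(π/4·0.0258²) = 7.59e-05 m³/s = 4.55 L/min.

Q ≈ 4.55 L/min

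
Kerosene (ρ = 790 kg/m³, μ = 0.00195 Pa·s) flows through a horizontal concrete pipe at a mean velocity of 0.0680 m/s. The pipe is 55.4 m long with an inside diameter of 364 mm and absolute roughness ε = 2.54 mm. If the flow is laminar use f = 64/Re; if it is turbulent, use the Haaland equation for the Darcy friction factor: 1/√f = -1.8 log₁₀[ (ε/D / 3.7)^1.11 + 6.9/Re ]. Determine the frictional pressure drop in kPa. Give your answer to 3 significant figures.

Reynolds number Re = ρVD/μ = 790 · 0.068 · 0.364 / 0.00195 = 1.003e+04.
Re > 4000 → turbulent. Relative roughness ε/D = 0.00254/0.364 = 0.00698. Haaland: 1/√f = -1.8 log₁₀[(0.00698/3.7)^1.11 + 6.9/1.003e+04] = -1.8 log₁₀[0.000946 + 0.000688] = 5.016, so f = 0.03974.
Darcy-Weisbach: ΔP = f(L/D)(ρV²/2) = 0.03974·(55.4/0.364)·(790·0.068²/2) = 0.03974·152.2·1.826 = 11.05 Pa.
ΔP = 11.05 Pa = 0.0110 kPa.

ΔP ≈ 0.0110 kPa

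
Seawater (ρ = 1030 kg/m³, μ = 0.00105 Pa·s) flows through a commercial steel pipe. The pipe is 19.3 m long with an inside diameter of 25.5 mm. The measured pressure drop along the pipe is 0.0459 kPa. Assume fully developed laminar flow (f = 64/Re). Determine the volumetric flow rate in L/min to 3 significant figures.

For laminar flow, f = 64/Re with Re = ρVD/μ, so Darcy-Weisbach reduces to ΔP = 32μLV/D². Solving for V: V = ΔP·D²/(32μL) = 45.9·(0.0255)²/(32·0.00105·19.3) = 0.04603 m/s.
Check: Re = ρVD/μ = 1030·0.04603·0.0255/0.00105 = 1151 < 2300, so the laminar assumption holds.
Q = V·A = 0.04603·(π/4·0.0255²) = 2.351e-05 m³/s = 1.41 L/min.

Q ≈ 1.41 L/min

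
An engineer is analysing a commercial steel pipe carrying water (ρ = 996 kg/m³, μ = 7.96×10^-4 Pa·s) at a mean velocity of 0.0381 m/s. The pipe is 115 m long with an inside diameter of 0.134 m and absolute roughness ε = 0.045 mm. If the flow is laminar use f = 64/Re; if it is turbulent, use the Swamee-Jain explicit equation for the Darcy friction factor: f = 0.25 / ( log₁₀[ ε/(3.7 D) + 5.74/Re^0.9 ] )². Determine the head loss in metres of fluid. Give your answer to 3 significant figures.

Reynolds number Re = ρVD/μ = 996 · 0.0381 · 0.134 / 0.000796 = 6388.
Re > 4000 → turbulent. Relative roughness ε/D = 4.5e-05/0.134 = 0.000336. Swamee-Jain: f = 0.25/(log₁₀[0.000336/3.7 + 5.74/6388^0.9])² = 0.25/(log₁₀[9.08e-05 + 0.00216])² = 0.25/(-2.648)² = 0.03565.
Darcy-Weisbach: ΔP = f(L/D)(ρV²/2) = 0.03565·(115/0.134)·(996·0.0381²/2) = 0.03565·858.2·0.7229 = 22.12 Pa.
Head loss h_f = ΔP/(ρg) = 22.12/(996·9.81) = 0.00226 m.

h_f ≈ 0.00226 m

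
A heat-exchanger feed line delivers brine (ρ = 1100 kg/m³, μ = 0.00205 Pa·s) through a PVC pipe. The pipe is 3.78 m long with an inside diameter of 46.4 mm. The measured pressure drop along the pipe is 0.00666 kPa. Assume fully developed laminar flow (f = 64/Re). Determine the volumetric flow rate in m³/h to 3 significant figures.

For laminar flow, f = 64/Re with Re = ρVD/μ, so Darcy-Weisbach reduces to ΔP = 32μLV/D². Solving for V: V = ΔP·D²/(32μL) = 6.66·(0.0464)²/(32·0.00205·3.78) = 0.05782 m/s.
Check: Re = ρVD/μ = 1100·0.05782·0.0464/0.00205 = 1440 < 2300, so the laminar assumption holds.
Q = V·A = 0.05782·(π/4·0.0464²) = 9.778e-05 m³/s = 0.352 m³/h.

Q ≈ 0.352 m³/h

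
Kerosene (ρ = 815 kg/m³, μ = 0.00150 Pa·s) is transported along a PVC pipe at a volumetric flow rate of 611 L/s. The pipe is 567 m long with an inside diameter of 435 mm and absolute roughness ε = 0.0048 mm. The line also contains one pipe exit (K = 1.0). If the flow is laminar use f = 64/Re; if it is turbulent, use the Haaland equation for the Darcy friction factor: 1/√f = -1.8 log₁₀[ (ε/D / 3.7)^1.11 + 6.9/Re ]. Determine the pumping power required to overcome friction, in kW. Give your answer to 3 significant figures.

P ≈ 69.2 kW

Q = 611 L/s = 611/1000 = 0.611 m³/s.
Cross-sectional area A = πD²/4 = π(0.435)²/4 = 0.1486 m²; mean velocity V = Q/A = 0.611/0.1486 = 4.111 m/s.
Reynolds number Re = ρVD/μ = 815 · 4.111 · 0.435 / 0.0015 = 9.717e+05.
Re > 4000 → turbulent. Relative roughness ε/D = 4.8e-06/0.435 = 1.1e-05. Haaland: 1/√f = -1.8 log₁₀[(1.1e-05/3.7)^1.11 + 6.9/9.717e+05] = -1.8 log₁₀[7.36e-07 + 7.1e-06] = 9.191, so f = 0.01184.
Total minor-loss coefficient ΣK = 1·1 = 1.
ΔP = [f·L/D + ΣK]·(ρV²/2) = [0.01184·567/0.435 + 1]·(815·4.111²/2) = [15.43 + 1]·6888 = 1.132e+05 Pa.
Pumping power P = QΔP = 0.611·1.132e+05 = 69150 W = 69.2 kW.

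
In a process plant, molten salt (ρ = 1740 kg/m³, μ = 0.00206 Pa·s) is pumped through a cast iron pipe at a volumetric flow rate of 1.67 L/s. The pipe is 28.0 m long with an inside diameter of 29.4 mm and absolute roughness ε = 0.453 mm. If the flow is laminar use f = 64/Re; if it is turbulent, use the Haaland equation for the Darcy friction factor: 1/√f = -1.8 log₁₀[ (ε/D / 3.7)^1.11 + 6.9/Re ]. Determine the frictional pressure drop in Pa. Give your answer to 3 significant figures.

ΔP ≈ 225000 Pa

Q = 1.67 L/s = 1.67/1000 = 0.00167 m³/s.
Cross-sectional area A = πD²/4 = π(0.0294)²/4 = 0.0006789 m²; mean velocity V = Q/A = 0.00167/0.0006789 = 2.46 m/s.
Reynolds number Re = ρVD/μ = 1740 · 2.46 · 0.0294 / 0.00206 = 6.109e+04.
Re > 4000 → turbulent. Relative roughness ε/D = 0.000453/0.0294 = 0.0154. Haaland: 1/√f = -1.8 log₁₀[(0.0154/3.7)^1.11 + 6.9/6.109e+04] = -1.8 log₁₀[0.00228 + 0.000113] = 4.718, so f = 0.04492.
Darcy-Weisbach: ΔP = f(L/D)(ρV²/2) = 0.04492·(28/0.0294)·(1740·2.46²/2) = 0.04492·952.4·5265 = 2.252e+05 Pa.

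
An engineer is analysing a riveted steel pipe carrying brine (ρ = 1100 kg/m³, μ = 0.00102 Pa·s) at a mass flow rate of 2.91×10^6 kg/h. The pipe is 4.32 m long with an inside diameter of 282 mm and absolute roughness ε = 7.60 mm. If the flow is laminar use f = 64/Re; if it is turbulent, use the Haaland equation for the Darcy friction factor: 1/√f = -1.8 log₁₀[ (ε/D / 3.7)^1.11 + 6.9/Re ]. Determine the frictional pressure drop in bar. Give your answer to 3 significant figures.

ṁ = 2.91×10^6 kg/h = 2.91×10^6/3600 = 808.3 kg/s.
A = πD²/4 = π(0.282)²/4 = 0.06246 m²; mean velocity V = ṁ/(ρA) = 808.3/(1100 · 0.06246) = 11.77 m/s.
Reynolds number Re = ρVD/μ = 1100 · 11.77 · 0.282 / 0.00102 = 3.578e+06.
Re > 4000 → turbulent. Relative roughness ε/D = 0.0076/0.282 = 0.027. Haaland: 1/√f = -1.8 log₁₀[(0.027/3.7)^1.11 + 6.9/3.578e+06] = -1.8 log₁₀[0.00424 + 1.93e-06] = 4.271, so f = 0.05483.
Darcy-Weisbach: ΔP = f(L/D)(ρV²/2) = 0.05483·(4.32/0.282)·(1100·11.77²/2) = 0.05483·15.32·7.613e+04 = 6.395e+04 Pa.
ΔP = 6.395e+04 Pa = 0.639 bar.

ΔP ≈ 0.639 bar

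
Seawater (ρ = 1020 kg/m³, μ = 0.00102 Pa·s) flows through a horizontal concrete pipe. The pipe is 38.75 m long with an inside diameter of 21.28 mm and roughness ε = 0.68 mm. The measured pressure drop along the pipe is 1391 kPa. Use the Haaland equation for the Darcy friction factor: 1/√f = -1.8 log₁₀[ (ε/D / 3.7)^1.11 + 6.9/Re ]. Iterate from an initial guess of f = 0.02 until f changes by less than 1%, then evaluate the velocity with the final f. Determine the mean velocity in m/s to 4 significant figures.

V ≈ 5.034 m/s

Rearranging Darcy-Weisbach: V = √(2·ΔP·D/(f·L·ρ)). With ε/D = 0.00068/0.02128 = 0.032, iterate starting from f = 0.02:
  f = 0.02 → V = √(2·1.391e+06·0.02128/(0.02·38.75·1020)) = 8.654 m/s; Re = ρVD/μ = 1.842e+05; f → 0.05898
  f = 0.05898 → V = 5.039 m/s; Re = 1.072e+05; f → 0.0591
Converged (Δf/f < 1%). With the final f = 0.0591: V = √(2·1.391e+06·0.02128/(0.0591·38.75·1020)) = 5.034 m/s.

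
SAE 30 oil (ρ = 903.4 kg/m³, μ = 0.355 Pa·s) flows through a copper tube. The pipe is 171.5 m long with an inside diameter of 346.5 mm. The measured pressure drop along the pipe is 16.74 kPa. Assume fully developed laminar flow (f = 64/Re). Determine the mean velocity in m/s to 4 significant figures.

V ≈ 1.032 m/s

For laminar flow, f = 64/Re with Re = ρVD/μ, so Darcy-Weisbach reduces to ΔP = 32μLV/D². Solving for V: V = ΔP·D²/(32μL) = 1.674e+04·(0.3465)²/(32·0.355·171.5) = 1.032 m/s.
Check: Re = ρVD/μ = 903.4·1.032·0.3465/0.355 = 909.7 < 2300, so the laminar assumption holds.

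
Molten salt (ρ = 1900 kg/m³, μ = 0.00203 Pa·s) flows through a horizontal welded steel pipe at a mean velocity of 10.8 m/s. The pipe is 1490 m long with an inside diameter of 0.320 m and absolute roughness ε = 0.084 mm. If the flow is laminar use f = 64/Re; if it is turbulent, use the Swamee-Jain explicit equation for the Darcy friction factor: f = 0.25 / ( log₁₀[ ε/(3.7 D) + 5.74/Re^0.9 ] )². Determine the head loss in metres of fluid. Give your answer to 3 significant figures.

Reynolds number Re = ρVD/μ = 1900 · 10.8 · 0.32 / 0.00203 = 3.235e+06.
Re > 4000 → turbulent. Relative roughness ε/D = 8.4e-05/0.32 = 0.000263. Swamee-Jain: f = 0.25/(log₁₀[0.000263/3.7 + 5.74/3.235e+06^0.9])² = 0.25/(log₁₀[7.09e-05 + 7.94e-06])² = 0.25/(-4.103)² = 0.01485.
Darcy-Weisbach: ΔP = f(L/D)(ρV²/2) = 0.01485·(1490/0.32)·(1900·10.8²/2) = 0.01485·4656·1.108e+05 = 7.662e+06 Pa.
Head loss h_f = ΔP/(ρg) = 7.662e+06/(1900·9.81) = 411 m.

h_f ≈ 411 m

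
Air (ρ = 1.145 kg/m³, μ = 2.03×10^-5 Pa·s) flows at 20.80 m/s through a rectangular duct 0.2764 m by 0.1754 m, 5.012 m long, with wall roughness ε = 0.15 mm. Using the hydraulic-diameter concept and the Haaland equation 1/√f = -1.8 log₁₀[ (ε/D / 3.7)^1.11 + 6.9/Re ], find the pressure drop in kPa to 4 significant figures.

Hydraulic diameter D_h = 4A/P = 4·(0.2764·0.1754)/(2·(0.2764+0.1754)) = 0.1939/0.9036 = 0.2146 m.
Re = ρVD_h/μ = 1.145·20.8·0.2146/2.03e-05 = 2.518e+05.
ε/D_h = 0.00015/0.2146 = 0.000699; Haaland gives 1/√f = -1.8 log₁₀[7.36e-05+2.74e-05] = 7.193, so f = 0.01933.
ΔP = f(L/D_h)(ρV²/2) = 0.01933·5.012/0.2146·247.7 = 111.8 Pa.
ΔP = 0.1118 kPa.

ΔP ≈ 0.1118 kPa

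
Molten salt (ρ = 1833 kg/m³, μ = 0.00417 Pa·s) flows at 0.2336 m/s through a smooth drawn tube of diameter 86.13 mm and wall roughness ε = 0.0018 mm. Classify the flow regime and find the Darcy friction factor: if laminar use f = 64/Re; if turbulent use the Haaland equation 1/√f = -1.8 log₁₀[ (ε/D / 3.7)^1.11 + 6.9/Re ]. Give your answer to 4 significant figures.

Re = ρVD/μ = 1833·0.2336·0.08613/0.00417 = 8844.
Re > 4000 → turbulent. ε/D = 1.8e-06/0.08613 = 2.09e-05; Haaland: 1/√f = -1.8 log₁₀[1.49e-06 + 0.00078] = 5.593, so f = 0.03197.

f ≈ 0.03197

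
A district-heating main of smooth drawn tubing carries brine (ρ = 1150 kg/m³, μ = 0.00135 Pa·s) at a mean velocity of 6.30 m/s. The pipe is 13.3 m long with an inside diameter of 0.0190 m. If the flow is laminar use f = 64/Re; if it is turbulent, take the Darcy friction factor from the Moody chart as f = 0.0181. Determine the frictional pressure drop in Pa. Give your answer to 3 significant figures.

Reynolds number Re = ρVD/μ = 1150 · 6.3 · 0.019 / 0.00135 = 1.02e+05.
Re > 4000 → turbulent; use the Moody-chart value f = 0.0181.
Darcy-Weisbach: ΔP = f(L/D)(ρV²/2) = 0.0181·(13.3/0.019)·(1150·6.3²/2) = 0.0181·700·2.282e+04 = 2.892e+05 Pa.

ΔP ≈ 289000 Pa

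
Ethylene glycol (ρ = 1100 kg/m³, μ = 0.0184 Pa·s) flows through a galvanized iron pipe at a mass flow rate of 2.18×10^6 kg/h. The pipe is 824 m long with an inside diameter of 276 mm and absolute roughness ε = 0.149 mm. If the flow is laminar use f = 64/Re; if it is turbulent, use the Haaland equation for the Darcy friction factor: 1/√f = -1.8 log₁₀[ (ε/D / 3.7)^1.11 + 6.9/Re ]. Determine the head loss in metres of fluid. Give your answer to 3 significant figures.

ṁ = 2.18×10^6 kg/h = 2.18×10^6/3600 = 605.6 kg/s.
A = πD²/4 = π(0.276)²/4 = 0.05983 m²; mean velocity V = ṁ/(ρA) = 605.6/(1100 · 0.05983) = 9.201 m/s.
Reynolds number Re = ρVD/μ = 1100 · 9.201 · 0.276 / 0.0184 = 1.518e+05.
Re > 4000 → turbulent. Relative roughness ε/D = 0.000149/0.276 = 0.00054. Haaland: 1/√f = -1.8 log₁₀[(0.00054/3.7)^1.11 + 6.9/1.518e+05] = -1.8 log₁₀[5.52e-05 + 4.54e-05] = 7.195, so f = 0.01932.
Darcy-Weisbach: ΔP = f(L/D)(ρV²/2) = 0.01932·(824/0.276)·(1100·9.201²/2) = 0.01932·2986·4.657e+04 = 2.686e+06 Pa.
Head loss h_f = ΔP/(ρg) = 2.686e+06/(1100·9.81) = 249 m.

h_f ≈ 249 m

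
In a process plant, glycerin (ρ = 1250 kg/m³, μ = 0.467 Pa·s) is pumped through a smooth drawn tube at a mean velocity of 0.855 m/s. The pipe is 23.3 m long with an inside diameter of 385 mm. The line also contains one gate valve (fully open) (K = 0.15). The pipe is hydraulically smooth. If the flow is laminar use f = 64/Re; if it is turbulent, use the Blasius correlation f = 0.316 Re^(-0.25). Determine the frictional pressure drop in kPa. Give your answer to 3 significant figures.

ΔP ≈ 2.08 kPa

Reynolds number Re = ρVD/μ = 1250 · 0.855 · 0.385 / 0.467 = 881.1.
Re < 2300 → laminar flow, so f = 64/Re = 64/881.1 = 0.07264 (the turbulent correlation is not needed).
Total minor-loss coefficient ΣK = 1·0.15 = 0.15.
ΔP = [f·L/D + ΣK]·(ρV²/2) = [0.07264·23.3/0.385 + 0.15]·(1250·0.855²/2) = [4.396 + 0.15]·456.9 = 2077 Pa.
ΔP = 2077 Pa = 2.08 kPa.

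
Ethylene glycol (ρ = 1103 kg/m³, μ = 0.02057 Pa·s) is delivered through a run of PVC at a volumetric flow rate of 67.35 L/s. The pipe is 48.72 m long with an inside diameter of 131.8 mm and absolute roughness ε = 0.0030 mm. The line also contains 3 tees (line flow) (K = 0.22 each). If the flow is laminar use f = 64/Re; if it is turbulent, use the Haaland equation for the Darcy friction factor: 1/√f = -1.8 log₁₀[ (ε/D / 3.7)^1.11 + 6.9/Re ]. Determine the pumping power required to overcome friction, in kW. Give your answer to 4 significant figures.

P ≈ 8.140 kW

Q = 67.35 L/s = 67.35/1000 = 0.06735 m³/s.
Cross-sectional area A = πD²/4 = π(0.1318)²/4 = 0.01364 m²; mean velocity V = Q/A = 0.06735/0.01364 = 4.936 m/s.
Reynolds number Re = ρVD/μ = 1103 · 4.936 · 0.1318 / 0.0206 = 3.489e+04.
Re > 4000 → turbulent. Relative roughness ε/D = 3e-06/0.1318 = 2.28e-05. Haaland: 1/√f = -1.8 log₁₀[(2.28e-05/3.7)^1.11 + 6.9/3.489e+04] = -1.8 log₁₀[1.64e-06 + 0.000198] = 6.66, so f = 0.02254.
Total minor-loss coefficient ΣK = 3·0.22 = 0.66.
ΔP = [f·L/D + ΣK]·(ρV²/2) = [0.02254·48.72/0.1318 + 0.66]·(1103·4.936²/2) = [8.333 + 0.66]·1.344e+04 = 1.209e+05 Pa.
Pumping power P = QΔP = 0.06735·1.209e+05 = 8139.7 W = 8.140 kW.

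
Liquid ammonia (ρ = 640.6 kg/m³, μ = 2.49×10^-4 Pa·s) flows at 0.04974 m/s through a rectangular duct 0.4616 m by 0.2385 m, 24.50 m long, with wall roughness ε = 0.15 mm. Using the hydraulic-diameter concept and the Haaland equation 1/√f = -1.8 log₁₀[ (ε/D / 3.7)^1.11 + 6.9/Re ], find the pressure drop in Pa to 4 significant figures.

Hydraulic diameter D_h = 4A/P = 4·(0.4616·0.2385)/(2·(0.4616+0.2385)) = 0.4404/1.4 = 0.3145 m.
Re = ρVD_h/μ = 640.6·0.04974·0.3145/0.000249 = 4.025e+04.
ε/D_h = 0.00015/0.3145 = 0.000477; Haaland gives 1/√f = -1.8 log₁₀[4.81e-05+0.000171] = 6.585, so f = 0.02306.
ΔP = f(L/D_h)(ρV²/2) = 0.02306·24.5/0.3145·0.7924 = 1.424 Pa.

ΔP ≈ 1.424 Pa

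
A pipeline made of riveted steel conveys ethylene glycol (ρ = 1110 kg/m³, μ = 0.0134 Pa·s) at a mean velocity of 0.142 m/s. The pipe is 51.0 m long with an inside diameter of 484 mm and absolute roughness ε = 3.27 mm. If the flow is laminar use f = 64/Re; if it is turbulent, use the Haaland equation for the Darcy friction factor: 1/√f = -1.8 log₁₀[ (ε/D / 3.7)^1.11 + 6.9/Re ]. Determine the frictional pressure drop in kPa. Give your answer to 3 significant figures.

Reynolds number Re = ρVD/μ = 1110 · 0.142 · 0.484 / 0.0134 = 5693.
Re > 4000 → turbulent. Relative roughness ε/D = 0.00327/0.484 = 0.00676. Haaland: 1/√f = -1.8 log₁₀[(0.00676/3.7)^1.11 + 6.9/5693] = -1.8 log₁₀[0.000913 + 0.00121] = 4.811, so f = 0.04321.
Darcy-Weisbach: ΔP = f(L/D)(ρV²/2) = 0.04321·(51/0.484)·(1110·0.142²/2) = 0.04321·105.4·11.19 = 50.95 Pa.
ΔP = 50.95 Pa = 0.0509 kPa.

ΔP ≈ 0.0509 kPa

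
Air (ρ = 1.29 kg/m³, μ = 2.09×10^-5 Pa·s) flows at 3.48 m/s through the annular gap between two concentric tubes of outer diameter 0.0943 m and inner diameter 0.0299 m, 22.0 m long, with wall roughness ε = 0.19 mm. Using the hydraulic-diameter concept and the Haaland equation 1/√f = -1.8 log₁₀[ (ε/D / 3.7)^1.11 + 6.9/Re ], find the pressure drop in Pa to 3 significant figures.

ΔP ≈ 87.7 Pa

Hydraulic diameter D_h = 4A/P = D_o - D_i = 0.0943 - 0.0299 = 0.0644 m.
Re = ρVD_h/μ = 1.29·3.48·0.0644/2.09e-05 = 1.383e+04.
ε/D_h = 0.00019/0.0644 = 0.00295; Haaland gives 1/√f = -1.8 log₁₀[0.000364+0.000499] = 5.516, so f = 0.03287.
ΔP = f(L/D_h)(ρV²/2) = 0.03287·22/0.0644·7.811 = 87.72 Pa.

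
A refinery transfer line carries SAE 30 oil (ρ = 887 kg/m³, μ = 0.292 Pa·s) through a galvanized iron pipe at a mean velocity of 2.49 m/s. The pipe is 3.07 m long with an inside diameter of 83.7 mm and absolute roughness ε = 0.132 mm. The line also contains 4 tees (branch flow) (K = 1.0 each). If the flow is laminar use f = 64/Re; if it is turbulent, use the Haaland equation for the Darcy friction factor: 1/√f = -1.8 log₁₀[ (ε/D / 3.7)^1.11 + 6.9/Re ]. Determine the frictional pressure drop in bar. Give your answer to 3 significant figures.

Reynolds number Re = ρVD/μ = 887 · 2.49 · 0.0837 / 0.292 = 633.1.
Re < 2300 → laminar flow, so f = 64/Re = 64/633.1 = 0.1011 (the turbulent correlation is not needed).
Total minor-loss coefficient ΣK = 4·1 = 4.
ΔP = [f·L/D + ΣK]·(ρV²/2) = [0.1011·3.07/0.0837 + 4]·(887·2.49²/2) = [3.708 + 4]·2750 = 2.119e+04 Pa.
ΔP = 2.119e+04 Pa = 0.212 bar.

ΔP ≈ 0.212 bar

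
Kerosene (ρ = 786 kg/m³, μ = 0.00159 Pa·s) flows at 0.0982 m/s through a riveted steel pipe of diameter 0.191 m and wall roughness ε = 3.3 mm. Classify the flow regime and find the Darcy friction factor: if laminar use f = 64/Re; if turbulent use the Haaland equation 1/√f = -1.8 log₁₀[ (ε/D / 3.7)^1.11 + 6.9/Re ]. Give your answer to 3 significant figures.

Re = ρVD/μ = 786·0.0982·0.191/0.00159 = 9272.
Re > 4000 → turbulent. ε/D = 0.0033/0.191 = 0.0173; Haaland: 1/√f = -1.8 log₁₀[0.00259 + 0.000744] = 4.459, so f = 0.05029.

f ≈ 0.0503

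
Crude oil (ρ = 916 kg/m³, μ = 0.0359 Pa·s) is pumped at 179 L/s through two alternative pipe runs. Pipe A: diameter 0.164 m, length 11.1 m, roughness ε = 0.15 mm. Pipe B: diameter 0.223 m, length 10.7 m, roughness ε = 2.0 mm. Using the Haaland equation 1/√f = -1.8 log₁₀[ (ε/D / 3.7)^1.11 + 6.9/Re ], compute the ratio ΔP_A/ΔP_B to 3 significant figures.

ΔP_A/ΔP_B ≈ 3.07

Pipe A: V = Q/A = 0.179/0.02112 = 8.474 m/s; Re = 3.546e+04; ε/D = 0.000915; Haaland → f = 0.02474; ΔP_A = f(L/D)(ρV²/2) = 5.507e+04 Pa.
Pipe B: V = Q/A = 0.179/0.03906 = 4.583 m/s; Re = 2.608e+04; ε/D = 0.00897; Haaland → f = 0.03882; ΔP_B = f(L/D)(ρV²/2) = 1.792e+04 Pa.
ΔP_A/ΔP_B = 5.507e+04/1.792e+04 = 3.07.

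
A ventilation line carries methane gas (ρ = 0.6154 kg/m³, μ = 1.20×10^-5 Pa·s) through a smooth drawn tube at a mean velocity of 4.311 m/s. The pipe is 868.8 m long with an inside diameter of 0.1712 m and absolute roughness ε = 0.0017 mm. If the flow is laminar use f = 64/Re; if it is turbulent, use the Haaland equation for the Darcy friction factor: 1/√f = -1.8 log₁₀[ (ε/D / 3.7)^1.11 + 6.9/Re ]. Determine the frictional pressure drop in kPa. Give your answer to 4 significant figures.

ΔP ≈ 0.6411 kPa

Reynolds number Re = ρVD/μ = 0.6154 · 4.311 · 0.1712 / 1.2e-05 = 3.785e+04.
Re > 4000 → turbulent. Relative roughness ε/D = 1.7e-06/0.1712 = 9.93e-06. Haaland: 1/√f = -1.8 log₁₀[(9.93e-06/3.7)^1.11 + 6.9/3.785e+04] = -1.8 log₁₀[6.54e-07 + 0.000182] = 6.728, so f = 0.02209.
Darcy-Weisbach: ΔP = f(L/D)(ρV²/2) = 0.02209·(868.8/0.1712)·(0.6154·4.311²/2) = 0.02209·5075·5.719 = 641.1 Pa.
ΔP = 641.1 Pa = 0.6411 kPa.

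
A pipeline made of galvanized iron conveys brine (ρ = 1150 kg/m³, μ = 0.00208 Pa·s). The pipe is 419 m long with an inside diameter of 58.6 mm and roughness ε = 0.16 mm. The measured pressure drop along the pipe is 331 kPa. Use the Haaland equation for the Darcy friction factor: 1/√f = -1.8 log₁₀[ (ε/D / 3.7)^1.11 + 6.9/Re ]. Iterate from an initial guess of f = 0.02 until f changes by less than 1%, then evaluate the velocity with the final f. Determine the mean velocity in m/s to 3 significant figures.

Rearranging Darcy-Weisbach: V = √(2·ΔP·D/(f·L·ρ)). With ε/D = 0.00016/0.0586 = 0.00273, iterate starting from f = 0.02:
  f = 0.02 → V = √(2·3.31e+05·0.0586/(0.02·419·1150)) = 2.006 m/s; Re = ρVD/μ = 6.5e+04; f → 0.02739
  f = 0.02739 → V = 1.714 m/s; Re = 5.554e+04; f → 0.02768
  f = 0.02768 → V = 1.705 m/s; Re = 5.525e+04; f → 0.02769
Converged (Δf/f < 1%). With the final f = 0.02769: V = √(2·3.31e+05·0.0586/(0.02769·419·1150)) = 1.705 m/s.

V ≈ 1.71 m/s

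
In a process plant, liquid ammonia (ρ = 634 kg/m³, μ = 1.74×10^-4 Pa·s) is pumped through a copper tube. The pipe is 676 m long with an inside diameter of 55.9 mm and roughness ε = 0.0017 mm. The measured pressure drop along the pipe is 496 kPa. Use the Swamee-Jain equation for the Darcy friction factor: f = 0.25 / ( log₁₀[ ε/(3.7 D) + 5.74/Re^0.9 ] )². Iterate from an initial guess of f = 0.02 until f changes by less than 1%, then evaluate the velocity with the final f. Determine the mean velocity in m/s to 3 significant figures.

Rearranging Darcy-Weisbach: V = √(2·ΔP·D/(f·L·ρ)). With ε/D = 1.7e-06/0.0559 = 3.04e-05, iterate starting from f = 0.02:
  f = 0.02 → V = √(2·4.96e+05·0.0559/(0.02·676·634)) = 2.543 m/s; Re = ρVD/μ = 5.181e+05; f → 0.01349
  f = 0.01349 → V = 3.097 m/s; Re = 6.308e+05; f → 0.0131
  f = 0.0131 → V = 3.143 m/s; Re = 6.401e+05; f → 0.01307
Converged (Δf/f < 1%). With the final f = 0.01307: V = √(2·4.96e+05·0.0559/(0.01307·676·634)) = 3.146 m/s.

V ≈ 3.15 m/s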